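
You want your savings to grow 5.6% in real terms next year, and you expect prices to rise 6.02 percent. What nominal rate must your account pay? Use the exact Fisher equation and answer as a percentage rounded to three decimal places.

(1 + i) = (1 + r)(1 + π) = 1.05600 × 1.06020 = 1.1195712
i = 1.1195712 − 1, so the required nominal rate is 11.957%.

11.957%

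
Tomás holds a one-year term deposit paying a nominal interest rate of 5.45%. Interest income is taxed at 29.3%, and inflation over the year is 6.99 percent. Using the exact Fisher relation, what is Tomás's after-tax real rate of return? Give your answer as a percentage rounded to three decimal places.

-2.932%

After-tax nominal return = 5.45% × (1 − 0.293) = 3.85315%.
1 + r = 1.0385315 / 1.06990 = 0.970681
After-tax real rate = 0.970681 − 1 → -2.932%.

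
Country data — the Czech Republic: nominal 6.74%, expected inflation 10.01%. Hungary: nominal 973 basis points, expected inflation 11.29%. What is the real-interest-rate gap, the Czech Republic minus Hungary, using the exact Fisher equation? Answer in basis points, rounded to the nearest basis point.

The Czech Republic: (1 + 0.0674)/(1 + 0.1001) − 1 = -2.9725%
Hungary: (1 + 0.0973)/(1 + 0.1129) − 1 = -1.4017%
Differential = -2.9725% − (-1.4017%) = -1.5707% → -157 basis points.

-157 basis points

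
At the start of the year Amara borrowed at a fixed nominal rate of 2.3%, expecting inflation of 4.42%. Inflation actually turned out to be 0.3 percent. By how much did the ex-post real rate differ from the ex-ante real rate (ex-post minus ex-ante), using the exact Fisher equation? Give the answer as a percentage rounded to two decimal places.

4.02%

Ex-ante: (1 + 0.0230)/(1 + 0.0442) − 1 = -2.0303%
Ex-post: (1 + 0.0230)/(1 + 0.0030) − 1 = 1.9940%
Difference (ex-post − ex-ante) = 4.0243% → 4.02%.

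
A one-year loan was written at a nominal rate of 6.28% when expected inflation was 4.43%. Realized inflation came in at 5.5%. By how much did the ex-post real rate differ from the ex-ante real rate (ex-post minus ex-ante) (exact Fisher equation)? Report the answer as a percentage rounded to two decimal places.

Ex-ante: (1 + 0.0628)/(1 + 0.0443) − 1 = 1.7715%
Ex-post: (1 + 0.0628)/(1 + 0.0550) − 1 = 0.7393%
Difference (ex-post − ex-ante) = -1.0322% → -1.03%.

-1.03%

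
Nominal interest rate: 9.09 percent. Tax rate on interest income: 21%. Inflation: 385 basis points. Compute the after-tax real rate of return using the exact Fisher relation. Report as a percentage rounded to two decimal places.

3.21%

After-tax nominal return = 9.09% × (1 − 0.21) = 7.1811%.
1 + r = 1.071811 / 1.03850 = 1.032076
After-tax real rate = 1.032076 − 1 → 3.21%.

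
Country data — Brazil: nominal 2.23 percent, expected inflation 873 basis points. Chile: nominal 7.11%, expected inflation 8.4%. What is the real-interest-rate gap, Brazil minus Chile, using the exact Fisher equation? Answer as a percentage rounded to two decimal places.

-4.79%

Brazil: (1 + 0.0223)/(1 + 0.0873) − 1 = -5.9781%
Chile: (1 + 0.0711)/(1 + 0.0840) − 1 = -1.1900%
Differential = -5.9781% − (-1.1900%) = -4.7881% → -4.79%.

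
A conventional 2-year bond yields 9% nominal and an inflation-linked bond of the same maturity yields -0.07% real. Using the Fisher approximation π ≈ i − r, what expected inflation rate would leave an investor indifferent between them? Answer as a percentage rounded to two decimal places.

9.07%

π ≈ i − r = 9% − (-0.07%) → 9.07%.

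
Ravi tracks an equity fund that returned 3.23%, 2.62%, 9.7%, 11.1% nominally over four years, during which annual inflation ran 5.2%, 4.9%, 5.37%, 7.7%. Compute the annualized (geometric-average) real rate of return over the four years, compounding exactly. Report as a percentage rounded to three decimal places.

0.765%

Nominal growth factor = 1.0323 × 1.0262 × 1.0970 × 1.1110 = 1.29109626
Price-level growth factor = 1.0520 × 1.0490 × 1.0537 × 1.0770 = 1.25234478
Real growth factor = 1.29109626 / 1.25234478 = 1.03094314
Annualized real rate = 1.03094314^(1/4) − 1 = 0.7648% → 0.765%.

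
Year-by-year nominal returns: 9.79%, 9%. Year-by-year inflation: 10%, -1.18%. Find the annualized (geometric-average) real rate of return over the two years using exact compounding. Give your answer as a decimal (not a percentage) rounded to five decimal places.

0.04924

Nominal growth factor = 1.0979 × 1.0900 = 1.19671100
Price-level growth factor = 1.1000 × 0.9882 = 1.08702000
Real growth factor = 1.19671100 / 1.08702000 = 1.10090983
Annualized real rate = 1.10090983^(1/2) − 1 = 4.9243% → 0.04924.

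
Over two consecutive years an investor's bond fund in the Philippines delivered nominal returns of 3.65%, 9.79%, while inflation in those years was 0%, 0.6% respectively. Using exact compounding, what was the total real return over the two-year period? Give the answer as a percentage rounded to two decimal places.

13.12%

Compound the nominal returns: 1.0365 × 1.0979 = 1.137973.
Compound inflation: 1.0000 × 1.0060 = 1.006000.
Deflate: 1.137973 / 1.006000 = 1.131186.
Total real return = 1.131186 − 1 → 13.12%.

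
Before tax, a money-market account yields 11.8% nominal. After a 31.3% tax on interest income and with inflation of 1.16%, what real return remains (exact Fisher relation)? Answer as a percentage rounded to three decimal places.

After-tax nominal return = 11.8% × (1 − 0.313) = 8.1066%.
1 + r = 1.081066 / 1.01160 = 1.068669
After-tax real rate = 1.068669 − 1 → 6.867%.

6.867%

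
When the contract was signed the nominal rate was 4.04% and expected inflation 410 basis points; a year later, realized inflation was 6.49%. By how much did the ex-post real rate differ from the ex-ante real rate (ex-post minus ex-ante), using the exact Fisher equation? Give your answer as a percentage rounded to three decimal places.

Ex-ante: (1 + 0.0404)/(1 + 0.0410) − 1 = -0.0576%
Ex-post: (1 + 0.0404)/(1 + 0.0649) − 1 = -2.3007%
Difference (ex-post − ex-ante) = -2.2430% → -2.243%.

-2.243%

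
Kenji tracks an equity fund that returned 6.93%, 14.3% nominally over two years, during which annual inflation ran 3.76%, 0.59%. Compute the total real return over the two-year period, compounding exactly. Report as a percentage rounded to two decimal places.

17.10%

Nominal growth factor = 1.0693 × 1.1430 = 1.222210
Price-level growth factor = 1.0376 × 1.0059 = 1.043722
Real growth factor = 1.222210 / 1.043722 = 1.171011
Total real return = 1.171011 − 1 → 17.10%.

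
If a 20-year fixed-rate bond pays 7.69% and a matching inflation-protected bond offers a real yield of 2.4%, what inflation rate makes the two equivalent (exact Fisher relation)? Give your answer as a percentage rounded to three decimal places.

5.166%

(1 + π) = (1 + i)/(1 + r) = 1.07690 / 1.02400 = 1.051660
Break-even inflation = 1.051660 − 1 → 5.166%.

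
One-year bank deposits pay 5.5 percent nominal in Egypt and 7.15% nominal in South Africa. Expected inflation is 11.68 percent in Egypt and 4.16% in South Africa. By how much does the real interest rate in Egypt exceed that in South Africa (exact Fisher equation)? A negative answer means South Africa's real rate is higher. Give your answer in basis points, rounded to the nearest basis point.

Egypt: (1 + 0.0550)/(1 + 0.1168) − 1 = -5.5337%
South Africa: (1 + 0.0715)/(1 + 0.0416) − 1 = 2.8706%
Differential = -5.5337% − 2.8706% = -8.4043% → -840 basis points.

-840 basis points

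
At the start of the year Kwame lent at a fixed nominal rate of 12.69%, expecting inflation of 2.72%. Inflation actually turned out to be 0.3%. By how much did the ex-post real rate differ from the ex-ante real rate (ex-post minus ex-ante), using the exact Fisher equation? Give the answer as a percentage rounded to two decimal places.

Ex-ante: (1 + 0.1269)/(1 + 0.0272) − 1 = 9.7060%
Ex-post: (1 + 0.1269)/(1 + 0.0030) − 1 = 12.3529%
Difference (ex-post − ex-ante) = 2.6469% → 2.65%.

2.65%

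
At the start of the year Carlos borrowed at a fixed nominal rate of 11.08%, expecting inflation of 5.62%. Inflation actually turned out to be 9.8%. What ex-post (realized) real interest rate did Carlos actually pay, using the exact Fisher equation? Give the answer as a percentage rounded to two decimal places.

1.17%

Ex-post: (1 + 0.1108)/(1 + 0.0980) − 1 = 1.1658%
So the realized real rate is 1.17%.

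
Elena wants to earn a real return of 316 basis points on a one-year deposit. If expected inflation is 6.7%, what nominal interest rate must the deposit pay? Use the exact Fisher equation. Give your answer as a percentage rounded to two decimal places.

(1 + i) = (1 + r)(1 + π) = 1.03160 × 1.06700 = 1.1007172
i = 1.1007172 − 1, so the required nominal rate is 10.07%.

10.07%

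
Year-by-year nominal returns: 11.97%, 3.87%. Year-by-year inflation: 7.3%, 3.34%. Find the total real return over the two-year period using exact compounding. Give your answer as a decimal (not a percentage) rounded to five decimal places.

Nominal growth factor = 1.1197 × 1.0387 = 1.1630324
Price-level growth factor = 1.0730 × 1.0334 = 1.1088382
Real growth factor = 1.1630324 / 1.1088382 = 1.0488748
Total real return = 1.0488748 − 1 → 0.04887.

0.04887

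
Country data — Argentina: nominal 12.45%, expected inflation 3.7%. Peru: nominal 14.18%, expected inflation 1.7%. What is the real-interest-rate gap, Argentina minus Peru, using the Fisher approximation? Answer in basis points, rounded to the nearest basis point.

-373 basis points

Argentina: 12.45% − 3.7% = 8.750%
Peru: 14.18% − 1.7% = 12.480%
Differential = -3.730% → -373 basis points.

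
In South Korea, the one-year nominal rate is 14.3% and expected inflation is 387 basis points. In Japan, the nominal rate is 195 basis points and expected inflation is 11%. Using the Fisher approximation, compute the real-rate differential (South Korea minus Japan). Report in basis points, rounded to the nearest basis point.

South Korea: 14.3% − 3.87% = 10.430%
Japan: 1.95% − 11% = -9.050%
Differential = 19.480% → 1948 basis points.

1948 basis points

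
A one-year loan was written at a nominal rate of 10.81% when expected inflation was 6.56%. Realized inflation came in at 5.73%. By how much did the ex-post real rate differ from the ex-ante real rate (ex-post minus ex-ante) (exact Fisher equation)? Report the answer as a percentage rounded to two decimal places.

Ex-ante: (1 + 0.1081)/(1 + 0.0656) − 1 = 3.9884%
Ex-post: (1 + 0.1081)/(1 + 0.0573) − 1 = 4.8047%
Difference (ex-post − ex-ante) = 0.8163% → 0.82%.

0.82%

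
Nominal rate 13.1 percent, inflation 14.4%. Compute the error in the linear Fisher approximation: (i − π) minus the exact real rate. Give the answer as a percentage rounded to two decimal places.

-0.16%

Approximate: r ≈ 13.100% − 14.400% = -1.3000%
Exact: (1 + 0.1310)/(1 + 0.1440) − 1 = -1.1364%
Error = -1.3000% − (-1.1364%) = -0.1636% → -0.16%.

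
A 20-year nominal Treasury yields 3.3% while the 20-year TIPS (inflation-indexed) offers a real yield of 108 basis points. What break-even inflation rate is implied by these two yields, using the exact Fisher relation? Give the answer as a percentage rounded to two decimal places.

2.20%

(1 + π) = (1 + i)/(1 + r) = 1.03300 / 1.01080 = 1.021963
Break-even inflation = 1.021963 − 1 → 2.20%.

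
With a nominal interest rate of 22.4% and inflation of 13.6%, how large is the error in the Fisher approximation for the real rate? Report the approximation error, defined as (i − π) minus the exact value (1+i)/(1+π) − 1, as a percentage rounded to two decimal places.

1.05%

Approximate: r ≈ 22.400% − 13.600% = 8.8000%
Exact: (1 + 0.2240)/(1 + 0.1360) − 1 = 7.7465%
Error = 8.8000% − 7.7465% = 1.0535% → 1.05%.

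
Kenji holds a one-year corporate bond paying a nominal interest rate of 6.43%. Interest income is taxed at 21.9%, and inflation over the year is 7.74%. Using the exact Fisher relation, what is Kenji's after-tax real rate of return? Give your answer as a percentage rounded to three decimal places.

After-tax nominal return = 6.43% × (1 − 0.219) = 5.02183%.
1 + r = 1.0502183 / 1.07740 = 0.974771
After-tax real rate = 0.974771 − 1 → -2.523%.

-2.523%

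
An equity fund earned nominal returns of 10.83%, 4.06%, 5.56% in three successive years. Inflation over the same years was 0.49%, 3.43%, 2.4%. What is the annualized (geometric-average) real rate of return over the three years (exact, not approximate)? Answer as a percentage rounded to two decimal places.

4.58%

Nominal growth factor = 1.1083 × 1.0406 × 1.0556 = 1.21742029
Price-level growth factor = 1.0049 × 1.0343 × 1.0240 = 1.06431290
Real growth factor = 1.21742029 / 1.06431290 = 1.14385562
Annualized real rate = 1.14385562^(1/3) − 1 = 4.5820% → 4.58%.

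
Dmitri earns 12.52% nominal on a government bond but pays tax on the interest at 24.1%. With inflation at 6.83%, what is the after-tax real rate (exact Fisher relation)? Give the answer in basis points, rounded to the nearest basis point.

250 basis points

After-tax nominal return = 12.52% × (1 − 0.241) = 9.50268%.
1 + r = 1.0950268 / 1.06830 = 1.025018
After-tax real rate = 1.025018 − 1 → 250 basis points.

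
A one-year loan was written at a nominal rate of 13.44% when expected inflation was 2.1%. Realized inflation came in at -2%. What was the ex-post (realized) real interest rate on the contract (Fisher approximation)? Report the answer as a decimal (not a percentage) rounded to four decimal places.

0.1544

Ex-post: 13.44% − (-2%) = 15.440%
So the realized real rate is 0.1544.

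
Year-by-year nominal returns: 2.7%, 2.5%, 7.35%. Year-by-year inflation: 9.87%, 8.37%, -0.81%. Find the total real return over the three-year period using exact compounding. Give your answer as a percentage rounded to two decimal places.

-4.32%

Compound the nominal returns: 1.0270 × 1.0250 × 1.0735 = 1.130047.
Compound inflation: 1.0987 × 1.0837 × 0.9919 = 1.181017.
Deflate: 1.130047 / 1.181017 = 0.956842.
Total real return = 0.956842 − 1 → -4.32%.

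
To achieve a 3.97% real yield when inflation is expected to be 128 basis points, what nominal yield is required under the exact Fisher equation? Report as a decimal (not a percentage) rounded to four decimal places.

0.0530

(1 + i) = (1 + r)(1 + π) = 1.03970 × 1.01280 = 1.05300816
i = 1.05300816 − 1, so the required nominal rate is 0.0530.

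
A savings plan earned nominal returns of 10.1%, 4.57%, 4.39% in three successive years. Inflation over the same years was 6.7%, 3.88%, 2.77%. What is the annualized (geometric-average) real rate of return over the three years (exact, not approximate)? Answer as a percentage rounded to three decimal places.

Compound the nominal returns: 1.1010 × 1.0457 × 1.0439 = 1.20185846.
Compound inflation: 1.0670 × 1.0388 × 1.0277 = 1.13910227.
Deflate: 1.20185846 / 1.13910227 = 1.05509267.
Annualized real rate = 1.05509267^(1/3) − 1 = 1.8037% → 1.804%.

1.804%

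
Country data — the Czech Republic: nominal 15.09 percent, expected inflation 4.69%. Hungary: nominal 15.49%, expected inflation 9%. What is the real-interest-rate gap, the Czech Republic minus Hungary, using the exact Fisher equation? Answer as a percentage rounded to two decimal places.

The Czech Republic: (1 + 0.1509)/(1 + 0.0469) − 1 = 9.9341%
Hungary: (1 + 0.1549)/(1 + 0.0900) − 1 = 5.9541%
Differential = 9.9341% − 5.9541% = 3.9800% → 3.98%.

3.98%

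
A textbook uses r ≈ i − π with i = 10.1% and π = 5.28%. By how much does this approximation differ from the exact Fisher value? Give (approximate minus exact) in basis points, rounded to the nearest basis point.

Approximate: r ≈ 10.100% − 5.280% = 4.8200%
Exact: (1 + 0.1010)/(1 + 0.0528) − 1 = 4.5783%
Error = 4.8200% − 4.5783% = 0.2417% → 24 basis points.

24 basis points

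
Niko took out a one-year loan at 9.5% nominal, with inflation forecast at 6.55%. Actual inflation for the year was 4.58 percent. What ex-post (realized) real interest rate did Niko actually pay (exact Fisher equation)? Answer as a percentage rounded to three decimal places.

4.705%

Ex-post: (1 + 0.0950)/(1 + 0.0458) − 1 = 4.70453%
So the realized real rate is 4.705%.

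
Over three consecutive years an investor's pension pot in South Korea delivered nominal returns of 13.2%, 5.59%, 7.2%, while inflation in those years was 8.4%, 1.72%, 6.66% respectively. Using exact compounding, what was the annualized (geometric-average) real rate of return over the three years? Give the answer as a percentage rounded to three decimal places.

2.898%

Compound the nominal returns: 1.1320 × 1.0559 × 1.0720 = 1.281338874.
Compound inflation: 1.0840 × 1.0172 × 1.0666 = 1.176080944.
Deflate: 1.281338874 / 1.176080944 = 1.089498882.
Annualized real rate = 1.089498882^(1/3) − 1 = 2.89847% → 2.898%.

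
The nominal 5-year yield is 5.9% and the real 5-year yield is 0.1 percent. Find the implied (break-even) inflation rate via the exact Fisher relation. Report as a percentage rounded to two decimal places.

5.79%

(1 + π) = (1 + i)/(1 + r) = 1.05900 / 1.00100 = 1.057942
Break-even inflation = 1.057942 − 1 → 5.79%.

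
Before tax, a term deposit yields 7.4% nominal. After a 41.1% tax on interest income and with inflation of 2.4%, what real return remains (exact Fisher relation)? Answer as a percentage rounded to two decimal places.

1.91%

After-tax nominal return = 7.4% × (1 − 0.411) = 4.3586%.
1 + r = 1.043586 / 1.02400 = 1.019127
After-tax real rate = 1.019127 − 1 → 1.91%.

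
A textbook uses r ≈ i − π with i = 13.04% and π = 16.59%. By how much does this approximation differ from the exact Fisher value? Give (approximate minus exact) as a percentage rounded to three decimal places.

-0.505%

Approximate: r ≈ 13.040% − 16.590% = -3.5500%
Exact: (1 + 0.1304)/(1 + 0.1659) − 1 = -3.0449%
Error = -3.5500% − (-3.0449%) = -0.5051% → -0.505%.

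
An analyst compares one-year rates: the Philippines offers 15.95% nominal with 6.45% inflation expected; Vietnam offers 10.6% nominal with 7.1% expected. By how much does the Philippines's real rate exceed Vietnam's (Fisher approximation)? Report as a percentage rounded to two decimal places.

6.00%

The Philippines: 15.95% − 6.45% = 9.500%
Vietnam: 10.6% − 7.1% = 3.500%
Differential = 6.000% → 6.00%.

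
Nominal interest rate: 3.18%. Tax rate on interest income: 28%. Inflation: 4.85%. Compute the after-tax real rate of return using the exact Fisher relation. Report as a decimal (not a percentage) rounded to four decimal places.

After-tax nominal return = 3.18% × (1 − 0.28) = 2.2896%.
1 + r = 1.022896 / 1.04850 = 0.975580
After-tax real rate = 0.975580 − 1 → -0.0244.

-0.0244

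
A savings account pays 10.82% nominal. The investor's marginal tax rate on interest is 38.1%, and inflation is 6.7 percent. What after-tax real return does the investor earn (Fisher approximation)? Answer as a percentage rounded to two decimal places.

After-tax nominal return = 10.82% × (1 − 0.381) = 6.69758%.
r ≈ 6.69758% − 6.7% → 0.00%.

0.00%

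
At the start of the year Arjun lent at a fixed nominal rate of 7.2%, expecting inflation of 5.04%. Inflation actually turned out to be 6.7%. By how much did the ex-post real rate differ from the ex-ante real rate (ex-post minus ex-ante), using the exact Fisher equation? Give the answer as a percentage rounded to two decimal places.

-1.59%

Ex-ante: (1 + 0.0720)/(1 + 0.0504) − 1 = 2.0564%
Ex-post: (1 + 0.0720)/(1 + 0.0670) − 1 = 0.4686%
Difference (ex-post − ex-ante) = -1.5878% → -1.59%.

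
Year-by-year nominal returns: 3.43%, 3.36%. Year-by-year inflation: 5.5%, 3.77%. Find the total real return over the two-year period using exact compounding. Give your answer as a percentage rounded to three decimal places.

Nominal growth factor = 1.0343 × 1.0336 = 1.069052
Price-level growth factor = 1.0550 × 1.0377 = 1.094774
Real growth factor = 1.069052 / 1.094774 = 0.976506
Total real return = 0.976506 − 1 → -2.349%.

-2.349%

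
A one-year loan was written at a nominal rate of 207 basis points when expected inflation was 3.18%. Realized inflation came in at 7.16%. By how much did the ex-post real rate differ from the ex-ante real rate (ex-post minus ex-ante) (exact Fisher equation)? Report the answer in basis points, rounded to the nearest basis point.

Ex-ante: (1 + 0.0207)/(1 + 0.0318) − 1 = -1.0758%
Ex-post: (1 + 0.0207)/(1 + 0.0716) − 1 = -4.7499%
Difference (ex-post − ex-ante) = -3.6741% → -367 basis points.

-367 basis points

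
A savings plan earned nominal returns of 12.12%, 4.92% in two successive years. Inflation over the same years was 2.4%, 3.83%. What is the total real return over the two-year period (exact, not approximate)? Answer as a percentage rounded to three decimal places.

Nominal growth factor = 1.1212 × 1.0492 = 1.176363
Price-level growth factor = 1.0240 × 1.0383 = 1.063219
Real growth factor = 1.176363 / 1.063219 = 1.106416
Total real return = 1.106416 − 1 → 10.642%.

10.642%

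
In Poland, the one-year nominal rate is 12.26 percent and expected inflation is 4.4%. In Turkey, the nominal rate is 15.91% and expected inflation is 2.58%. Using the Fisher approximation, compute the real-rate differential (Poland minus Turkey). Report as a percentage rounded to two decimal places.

Poland: 12.26% − 4.4% = 7.860%
Turkey: 15.91% − 2.58% = 13.330%
Differential = -5.470% → -5.47%.

-5.47%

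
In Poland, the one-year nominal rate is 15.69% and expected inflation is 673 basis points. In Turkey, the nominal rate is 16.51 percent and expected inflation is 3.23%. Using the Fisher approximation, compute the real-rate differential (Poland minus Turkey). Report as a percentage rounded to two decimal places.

-4.32%

Poland: 15.69% − 6.73% = 8.960%
Turkey: 16.51% − 3.23% = 13.280%
Differential = -4.320% → -4.32%.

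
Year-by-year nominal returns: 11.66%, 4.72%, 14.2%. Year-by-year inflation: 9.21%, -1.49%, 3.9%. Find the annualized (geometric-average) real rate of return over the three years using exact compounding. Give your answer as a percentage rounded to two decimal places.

Compound the nominal returns: 1.1166 × 1.0472 × 1.1420 = 1.33534462.
Compound inflation: 1.0921 × 0.9851 × 1.0390 = 1.11778499.
Deflate: 1.33534462 / 1.11778499 = 1.19463460.
Annualized real rate = 1.19463460^(1/3) − 1 = 6.1072% → 6.11%.

6.11%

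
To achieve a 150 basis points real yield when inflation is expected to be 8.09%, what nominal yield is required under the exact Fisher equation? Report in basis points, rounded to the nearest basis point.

(1 + i) = (1 + r)(1 + π) = 1.01500 × 1.08090 = 1.0971135
i = 1.0971135 − 1, so the required nominal rate is 971 basis points.

971 basis points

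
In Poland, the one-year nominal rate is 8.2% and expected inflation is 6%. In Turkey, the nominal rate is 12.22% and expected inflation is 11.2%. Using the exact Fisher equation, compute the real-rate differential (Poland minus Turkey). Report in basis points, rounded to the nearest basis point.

Poland: (1 + 0.0820)/(1 + 0.0600) − 1 = 2.0755%
Turkey: (1 + 0.1222)/(1 + 0.1120) − 1 = 0.9173%
Differential = 2.0755% − 0.9173% = 1.1582% → 116 basis points.

116 basis points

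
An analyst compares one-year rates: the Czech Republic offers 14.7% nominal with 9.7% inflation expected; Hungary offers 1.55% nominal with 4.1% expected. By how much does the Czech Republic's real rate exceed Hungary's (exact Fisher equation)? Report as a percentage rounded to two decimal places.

7.01%

The Czech Republic: (1 + 0.1470)/(1 + 0.0970) − 1 = 4.5579%
Hungary: (1 + 0.0155)/(1 + 0.0410) − 1 = -2.4496%
Differential = 4.5579% − (-2.4496%) = 7.0075% → 7.01%.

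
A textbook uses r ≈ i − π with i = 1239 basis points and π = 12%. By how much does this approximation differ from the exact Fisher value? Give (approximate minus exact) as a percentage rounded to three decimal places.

0.042%

Approximate: r ≈ 12.390% − 12.000% = 0.3900%
Exact: (1 + 0.1239)/(1 + 0.1200) − 1 = 0.3482%
Error = 0.3900% − 0.3482% = 0.0418% → 0.042%.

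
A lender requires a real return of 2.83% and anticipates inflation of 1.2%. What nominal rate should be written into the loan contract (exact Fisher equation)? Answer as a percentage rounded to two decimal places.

(1 + i) = (1 + r)(1 + π) = 1.02830 × 1.01200 = 1.0406396
i = 1.0406396 − 1, so the required nominal rate is 4.06%.

4.06%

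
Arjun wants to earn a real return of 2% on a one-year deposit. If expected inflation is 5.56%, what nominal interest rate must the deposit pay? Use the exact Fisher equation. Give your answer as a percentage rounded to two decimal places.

(1 + i) = (1 + r)(1 + π) = 1.02000 × 1.05560 = 1.076712
i = 1.076712 − 1, so the required nominal rate is 7.67%.

7.67%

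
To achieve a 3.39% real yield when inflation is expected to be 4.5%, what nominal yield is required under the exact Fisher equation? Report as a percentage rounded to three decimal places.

(1 + i) = (1 + r)(1 + π) = 1.03390 × 1.04500 = 1.0804255
i = 1.0804255 − 1, so the required nominal rate is 8.043%.

8.043%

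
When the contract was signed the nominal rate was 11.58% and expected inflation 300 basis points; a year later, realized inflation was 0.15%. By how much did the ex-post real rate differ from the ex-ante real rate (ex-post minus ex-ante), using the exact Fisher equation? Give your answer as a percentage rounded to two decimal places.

3.08%

Ex-ante: (1 + 0.1158)/(1 + 0.0300) − 1 = 8.3301%
Ex-post: (1 + 0.1158)/(1 + 0.0015) − 1 = 11.4129%
Difference (ex-post − ex-ante) = 3.0828% → 3.08%.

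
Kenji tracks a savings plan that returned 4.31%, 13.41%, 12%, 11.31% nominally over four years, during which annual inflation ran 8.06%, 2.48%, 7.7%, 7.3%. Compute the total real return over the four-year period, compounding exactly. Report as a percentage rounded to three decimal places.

15.242%

Nominal growth factor = 1.0431 × 1.1341 × 1.1200 × 1.1131 = 1.474788
Price-level growth factor = 1.0806 × 1.0248 × 1.0770 × 1.0730 = 1.279733
Real growth factor = 1.474788 / 1.279733 = 1.152418
Total real return = 1.152418 − 1 → 15.242%.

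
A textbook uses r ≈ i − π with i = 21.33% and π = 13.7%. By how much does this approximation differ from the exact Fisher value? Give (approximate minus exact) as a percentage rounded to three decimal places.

Approximate: r ≈ 21.330% − 13.700% = 7.6300%
Exact: (1 + 0.2133)/(1 + 0.1370) − 1 = 6.7106%
Error = 7.6300% − 6.7106% = 0.9194% → 0.919%.

0.919%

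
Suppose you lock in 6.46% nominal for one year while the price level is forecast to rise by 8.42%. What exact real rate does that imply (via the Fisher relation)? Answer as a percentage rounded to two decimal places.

1 + r = 1.06460 / 1.08420 = 0.981922
r = 0.981922 − 1 = -1.8078%, i.e. -1.81%.

-1.81%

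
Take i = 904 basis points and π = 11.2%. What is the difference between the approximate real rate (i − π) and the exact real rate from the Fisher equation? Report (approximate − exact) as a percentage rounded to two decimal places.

-0.22%

Approximate: r ≈ 9.040% − 11.200% = -2.1600%
Exact: (1 + 0.0904)/(1 + 0.1120) − 1 = -1.9424%
Error = -2.1600% − (-1.9424%) = -0.2176% → -0.22%.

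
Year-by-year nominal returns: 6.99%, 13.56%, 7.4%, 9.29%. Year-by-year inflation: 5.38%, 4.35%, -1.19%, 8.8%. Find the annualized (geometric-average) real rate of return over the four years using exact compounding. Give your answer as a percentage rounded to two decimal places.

Nominal growth factor = 1.0699 × 1.1356 × 1.0740 × 1.0929 = 1.42611083
Price-level growth factor = 1.0538 × 1.0435 × 0.9881 × 1.0880 = 1.18217138
Real growth factor = 1.42611083 / 1.18217138 = 1.20634863
Annualized real rate = 1.20634863^(1/4) − 1 = 4.8017% → 4.80%.

4.80%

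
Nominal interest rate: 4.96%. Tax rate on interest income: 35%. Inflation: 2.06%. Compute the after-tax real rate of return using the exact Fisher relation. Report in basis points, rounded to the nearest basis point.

After-tax nominal return = 4.96% × (1 − 0.35) = 3.2240%.
1 + r = 1.03224 / 1.02060 = 1.011405
After-tax real rate = 1.011405 − 1 → 114 basis points.

114 basis points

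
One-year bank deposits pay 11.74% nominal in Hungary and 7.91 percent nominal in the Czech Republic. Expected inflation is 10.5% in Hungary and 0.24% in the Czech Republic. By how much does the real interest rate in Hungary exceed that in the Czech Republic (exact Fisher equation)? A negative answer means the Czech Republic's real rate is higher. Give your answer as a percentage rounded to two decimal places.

-6.53%

Hungary: (1 + 0.1174)/(1 + 0.1050) − 1 = 1.1222%
The Czech Republic: (1 + 0.0791)/(1 + 0.0024) − 1 = 7.6516%
Differential = 1.1222% − 7.6516% = -6.5295% → -6.53%.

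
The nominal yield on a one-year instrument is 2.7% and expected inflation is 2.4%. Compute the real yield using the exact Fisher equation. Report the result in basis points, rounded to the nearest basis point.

By the Fisher relation, 1 + r = (1 + i)/(1 + π).
1 + r = 1.02700 / 1.02400 = 1.002930
r = 1.002930 − 1 = 0.2930%, i.e. 29 basis points.

29 basis points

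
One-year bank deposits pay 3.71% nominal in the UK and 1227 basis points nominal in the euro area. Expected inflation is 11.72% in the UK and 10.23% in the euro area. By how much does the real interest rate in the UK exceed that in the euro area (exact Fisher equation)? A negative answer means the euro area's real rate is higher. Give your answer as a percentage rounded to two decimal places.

-9.02%

The UK: (1 + 0.0371)/(1 + 0.1172) − 1 = -7.1697%
The euro area: (1 + 0.1227)/(1 + 0.1023) − 1 = 1.8507%
Differential = -7.1697% − 1.8507% = -9.0204% → -9.02%.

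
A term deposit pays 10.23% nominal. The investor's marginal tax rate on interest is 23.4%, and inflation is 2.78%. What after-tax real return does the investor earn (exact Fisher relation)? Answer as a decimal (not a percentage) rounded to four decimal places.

After-tax nominal return = 10.23% × (1 − 0.234) = 7.83618%.
1 + r = 1.0783618 / 1.02780 = 1.049194
After-tax real rate = 1.049194 − 1 → 0.0492.

0.0492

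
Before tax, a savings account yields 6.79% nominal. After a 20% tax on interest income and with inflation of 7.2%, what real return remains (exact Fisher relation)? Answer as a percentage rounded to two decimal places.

-1.65%

After-tax nominal return = 6.79% × (1 − 0.2) = 5.4320%.
1 + r = 1.05432 / 1.07200 = 0.983507
After-tax real rate = 0.983507 − 1 → -1.65%.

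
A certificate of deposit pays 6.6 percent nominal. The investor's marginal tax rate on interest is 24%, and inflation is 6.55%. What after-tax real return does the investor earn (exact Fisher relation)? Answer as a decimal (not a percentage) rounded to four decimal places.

-0.0144

After-tax nominal return = 6.6% × (1 − 0.24) = 5.0160%.
1 + r = 1.05016 / 1.06550 = 0.985603
After-tax real rate = 0.985603 − 1 → -0.0144.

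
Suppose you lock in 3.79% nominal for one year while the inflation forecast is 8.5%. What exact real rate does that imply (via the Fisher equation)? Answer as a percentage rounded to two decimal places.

-4.34%

1 + r = 1.03790 / 1.08500 = 0.956590
r = 0.956590 − 1 = -4.3410%, i.e. -4.34%.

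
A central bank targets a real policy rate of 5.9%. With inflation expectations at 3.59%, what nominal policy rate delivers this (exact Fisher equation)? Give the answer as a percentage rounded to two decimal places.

(1 + i) = (1 + r)(1 + π) = 1.05900 × 1.03590 = 1.0970181
i = 1.0970181 − 1, so the required nominal rate is 9.70%.

9.70%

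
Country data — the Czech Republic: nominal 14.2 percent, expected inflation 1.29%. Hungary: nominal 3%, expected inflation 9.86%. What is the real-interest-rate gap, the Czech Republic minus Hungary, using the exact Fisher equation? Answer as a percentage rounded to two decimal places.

18.99%

The Czech Republic: (1 + 0.1420)/(1 + 0.0129) − 1 = 12.7456%
Hungary: (1 + 0.0300)/(1 + 0.0986) − 1 = -6.2443%
Differential = 12.7456% − (-6.2443%) = 18.9899% → 18.99%.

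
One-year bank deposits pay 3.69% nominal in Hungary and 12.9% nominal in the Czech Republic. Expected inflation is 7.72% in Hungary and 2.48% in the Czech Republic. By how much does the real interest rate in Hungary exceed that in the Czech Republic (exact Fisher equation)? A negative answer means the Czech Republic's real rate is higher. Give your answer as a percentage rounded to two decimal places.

-13.91%

Hungary: (1 + 0.0369)/(1 + 0.0772) − 1 = -3.7412%
The Czech Republic: (1 + 0.1290)/(1 + 0.0248) − 1 = 10.1678%
Differential = -3.7412% − 10.1678% = -13.9090% → -13.91%.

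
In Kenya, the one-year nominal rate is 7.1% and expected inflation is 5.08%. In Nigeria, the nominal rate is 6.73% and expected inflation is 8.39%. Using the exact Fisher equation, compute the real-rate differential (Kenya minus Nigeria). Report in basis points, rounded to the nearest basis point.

345 basis points

Kenya: (1 + 0.0710)/(1 + 0.0508) − 1 = 1.9223%
Nigeria: (1 + 0.0673)/(1 + 0.0839) − 1 = -1.5315%
Differential = 1.9223% − (-1.5315%) = 3.4539% → 345 basis points.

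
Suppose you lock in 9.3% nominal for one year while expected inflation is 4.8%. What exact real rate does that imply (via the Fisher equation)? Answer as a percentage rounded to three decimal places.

4.294%

1 + r = 1.09300 / 1.04800 = 1.042939
r = 1.042939 − 1 = 4.2939%, i.e. 4.294%.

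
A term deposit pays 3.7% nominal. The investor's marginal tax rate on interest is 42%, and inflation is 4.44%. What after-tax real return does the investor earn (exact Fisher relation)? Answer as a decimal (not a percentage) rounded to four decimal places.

After-tax nominal return = 3.7% × (1 − 0.42) = 2.1460%.
1 + r = 1.02146 / 1.04440 = 0.978035
After-tax real rate = 0.978035 − 1 → -0.0220.

-0.0220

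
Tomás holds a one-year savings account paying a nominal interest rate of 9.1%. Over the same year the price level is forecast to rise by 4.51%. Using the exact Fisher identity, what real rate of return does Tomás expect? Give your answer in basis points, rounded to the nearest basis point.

439 basis points

1 + r = 1.09100 / 1.04510 = 1.043919
r = 1.043919 − 1 = 4.3919%, i.e. 439 basis points.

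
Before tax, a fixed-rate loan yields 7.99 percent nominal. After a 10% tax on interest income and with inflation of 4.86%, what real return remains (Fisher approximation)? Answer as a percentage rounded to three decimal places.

2.331%

After-tax nominal return = 7.99% × (1 − 0.1) = 7.1910%.
r ≈ 7.1910% − 4.86% → 2.331%.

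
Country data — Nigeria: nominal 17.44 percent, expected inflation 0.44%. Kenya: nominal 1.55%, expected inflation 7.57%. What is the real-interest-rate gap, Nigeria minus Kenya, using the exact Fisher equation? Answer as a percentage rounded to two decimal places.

22.52%

Nigeria: (1 + 0.1744)/(1 + 0.0044) − 1 = 16.9255%
Kenya: (1 + 0.0155)/(1 + 0.0757) − 1 = -5.5964%
Differential = 16.9255% − (-5.5964%) = 22.5219% → 22.52%.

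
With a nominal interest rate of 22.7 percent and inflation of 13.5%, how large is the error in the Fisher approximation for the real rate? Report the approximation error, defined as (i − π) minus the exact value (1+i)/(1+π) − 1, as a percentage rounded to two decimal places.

1.09%

Approximate: r ≈ 22.700% − 13.500% = 9.2000%
Exact: (1 + 0.2270)/(1 + 0.1350) − 1 = 8.1057%
Error = 9.2000% − 8.1057% = 1.0943% → 1.09%.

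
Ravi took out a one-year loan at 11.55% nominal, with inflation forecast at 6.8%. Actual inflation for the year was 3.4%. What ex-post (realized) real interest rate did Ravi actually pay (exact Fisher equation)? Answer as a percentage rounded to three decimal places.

7.882%

Ex-post: (1 + 0.1155)/(1 + 0.0340) − 1 = 7.8820%
So the realized real rate is 7.882%.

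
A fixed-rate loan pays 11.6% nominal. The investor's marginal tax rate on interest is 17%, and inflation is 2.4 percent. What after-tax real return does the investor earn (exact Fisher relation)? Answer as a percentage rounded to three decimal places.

7.059%

After-tax nominal return = 11.6% × (1 − 0.17) = 9.6280%.
1 + r = 1.09628 / 1.02400 = 1.070586
After-tax real rate = 1.070586 − 1 → 7.059%.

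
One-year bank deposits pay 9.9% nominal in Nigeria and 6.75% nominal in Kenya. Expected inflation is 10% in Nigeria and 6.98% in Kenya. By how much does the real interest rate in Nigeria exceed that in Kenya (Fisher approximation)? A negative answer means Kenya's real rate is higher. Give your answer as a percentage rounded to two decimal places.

Nigeria: 9.9% − 10% = -0.100%
Kenya: 6.75% − 6.98% = -0.230%
Differential = 0.130% → 0.13%.

0.13%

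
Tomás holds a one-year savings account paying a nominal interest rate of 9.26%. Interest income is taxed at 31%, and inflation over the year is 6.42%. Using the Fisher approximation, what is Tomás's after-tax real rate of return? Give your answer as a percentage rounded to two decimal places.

-0.03%

After-tax nominal return = 9.26% × (1 − 0.31) = 6.3894%.
r ≈ 6.3894% − 6.42% → -0.03%.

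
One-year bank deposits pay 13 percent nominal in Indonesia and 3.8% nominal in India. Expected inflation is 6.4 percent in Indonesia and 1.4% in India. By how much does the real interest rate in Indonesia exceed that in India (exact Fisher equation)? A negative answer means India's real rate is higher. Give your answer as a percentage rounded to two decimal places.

3.84%

Indonesia: (1 + 0.1300)/(1 + 0.0640) − 1 = 6.2030%
India: (1 + 0.0380)/(1 + 0.0140) − 1 = 2.3669%
Differential = 6.2030% − 2.3669% = 3.8361% → 3.84%.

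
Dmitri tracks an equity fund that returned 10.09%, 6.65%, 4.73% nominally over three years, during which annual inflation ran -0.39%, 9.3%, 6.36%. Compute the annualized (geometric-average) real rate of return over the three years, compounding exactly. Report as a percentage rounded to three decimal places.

2.022%

Nominal growth factor = 1.1009 × 1.0665 × 1.0473 = 1.22964525
Price-level growth factor = 0.9961 × 1.0930 × 1.0636 = 1.15798099
Real growth factor = 1.22964525 / 1.15798099 = 1.06188725
Annualized real rate = 1.06188725^(1/3) − 1 = 2.0218% → 2.022%.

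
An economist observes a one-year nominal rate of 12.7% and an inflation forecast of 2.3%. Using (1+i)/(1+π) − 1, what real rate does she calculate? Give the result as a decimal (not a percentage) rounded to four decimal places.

0.1017

By the Fisher identity, 1 + r = (1 + i)/(1 + π).
1 + r = 1.12700 / 1.02300 = 1.101662
r = 1.101662 − 1 = 10.1662%, i.e. 0.1017.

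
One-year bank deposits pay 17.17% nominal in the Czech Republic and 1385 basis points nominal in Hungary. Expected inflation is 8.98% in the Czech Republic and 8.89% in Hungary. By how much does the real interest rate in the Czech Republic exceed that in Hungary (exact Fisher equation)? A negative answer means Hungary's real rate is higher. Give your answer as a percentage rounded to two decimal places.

2.96%

The Czech Republic: (1 + 0.1717)/(1 + 0.0898) − 1 = 7.5151%
Hungary: (1 + 0.1385)/(1 + 0.0889) − 1 = 4.5551%
Differential = 7.5151% − 4.5551% = 2.9601% → 2.96%.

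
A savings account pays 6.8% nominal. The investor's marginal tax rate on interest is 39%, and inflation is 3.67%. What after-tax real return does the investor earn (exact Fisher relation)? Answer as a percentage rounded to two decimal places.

After-tax nominal return = 6.8% × (1 − 0.39) = 4.1480%.
1 + r = 1.04148 / 1.03670 = 1.004611
After-tax real rate = 1.004611 − 1 → 0.46%.

0.46%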